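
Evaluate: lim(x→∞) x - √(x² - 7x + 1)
This is an ∞-∞ indeterminate form.

Combine fractions or rationalize to convert ∞-∞ to 0/0 form:
  lim(x→∞) x - √(x² - 7x + 1) = 7/2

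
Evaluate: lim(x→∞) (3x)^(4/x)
This is an exponential indeterminate form.

For exponential indeterminate forms, take the natural log:
  Let L = lim(x→∞) (3x)^(4/x)
  Then ln(L) = lim(x→∞) [exponent × ln(base)]
  Evaluate using L'Hôpital or standard limits, then exponentiate.
  L = 1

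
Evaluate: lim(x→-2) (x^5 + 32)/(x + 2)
This is a standard limit.

Factor or rationalize the expression:
  lim(x→-2) (x^5 + 32)/(x + 2) = 80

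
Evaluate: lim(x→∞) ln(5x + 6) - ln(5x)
This is an ∞-∞ indeterminate form.

Combine fractions or rationalize to convert ∞-∞ to 0/0 form:
  lim(x→∞) ln(5x + 6) - ln(5x) = 0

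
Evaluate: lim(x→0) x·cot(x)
This is a 0·∞ indeterminate form.

Rewrite 0·∞ as a quotient (0/0 or ∞/∞ form), then apply L'Hôpital's rule:
  lim(x→0) x·cot(x) = 1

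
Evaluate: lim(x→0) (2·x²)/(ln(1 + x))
This is a 0/0 indeterminate form.

Apply L'Hôpital's rule: differentiate numerator and denominator separately.
  f(x) = 2·x^2   ⇒   f'(x) = 4·x
  g(x) = ln(x + 1)   ⇒   g'(x) = 1/(x + 1)
  lim(x→0) f'(x)/g'(x) = lim(x→0) (4·x)/(1/(x + 1))
  = 0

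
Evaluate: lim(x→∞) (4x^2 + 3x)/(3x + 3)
This is an ∞/∞ indeterminate form.

Apply L'Hôpital's rule: differentiate numerator and denominator separately.
  f(x) = 4·x^2 + 3·x   ⇒   f'(x) = 8·x + 3
  g(x) = 3·x + 3   ⇒   g'(x) = 3
  lim(x→∞) f'(x)/g'(x) = lim(x→∞) (8·x + 3)/(3)
  = ∞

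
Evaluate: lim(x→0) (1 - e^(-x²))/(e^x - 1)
This is a 0/0 indeterminate form.

Apply L'Hôpital's rule: differentiate numerator and denominator separately.
  f(x) = 1 - e^(-x^2)   ⇒   f'(x) = 2·x·e^(-x^2)
  g(x) = e^(x) - 1   ⇒   g'(x) = e^(x)
  lim(x→0) f'(x)/g'(x) = lim(x→0) (2·x·e^(-x^2))/(e^(x))
  = 0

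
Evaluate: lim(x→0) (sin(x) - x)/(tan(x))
This is a 0/0 indeterminate form.

Apply L'Hôpital's rule: differentiate numerator and denominator separately.
  f(x) = -x + sin(x)   ⇒   f'(x) = cos(x) - 1
  g(x) = tan(x)   ⇒   g'(x) = tan(x)^2 + 1
  lim(x→0) f'(x)/g'(x) = lim(x→0) (cos(x) - 1)/(tan(x)^2 + 1)
  = 0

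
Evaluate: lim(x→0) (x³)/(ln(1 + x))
This is a 0/0 indeterminate form.

Apply L'Hôpital's rule: differentiate numerator and denominator separately.
  f(x) = x^3   ⇒   f'(x) = 3·x^2
  g(x) = ln(x + 1)   ⇒   g'(x) = 1/(x + 1)
  lim(x→0) f'(x)/g'(x) = lim(x→0) (3·x^2)/(1/(x + 1))
  = 0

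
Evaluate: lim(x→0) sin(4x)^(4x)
This is an exponential indeterminate form.

For exponential indeterminate forms, take the natural log:
  Let L = lim(x→0) sin(4x)^(4x)
  Then ln(L) = lim(x→0) [exponent × ln(base)]
  Evaluate using L'Hôpital or standard limits, then exponentiate.
  L = 1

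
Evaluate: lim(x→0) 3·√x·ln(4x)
This is a 0·∞ indeterminate form.

Rewrite 0·∞ as a quotient (0/0 or ∞/∞ form), then apply L'Hôpital's rule:
  lim(x→0) 3·√x·ln(4x) = 0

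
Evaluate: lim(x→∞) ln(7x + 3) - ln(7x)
This is an ∞-∞ indeterminate form.

Combine fractions or rationalize to convert ∞-∞ to 0/0 form:
  lim(x→∞) ln(7x + 3) - ln(7x) = 0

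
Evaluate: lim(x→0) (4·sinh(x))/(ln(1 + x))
This is a 0/0 indeterminate form.

Apply L'Hôpital's rule: differentiate numerator and denominator separately.
  f(x) = 4·sinh(x)   ⇒   f'(x) = 4·cosh(x)
  g(x) = ln(x + 1)   ⇒   g'(x) = 1/(x + 1)
  lim(x→0) f'(x)/g'(x) = lim(x→0) (4·cosh(x))/(1/(x + 1))
  = 4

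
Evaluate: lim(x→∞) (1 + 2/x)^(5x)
This is an exponential indeterminate form.

For exponential indeterminate forms, take the natural log:
  Let L = lim(x→∞) (1 + 2/x)^(5x)
  Then ln(L) = lim(x→∞) [exponent × ln(base)]
  Evaluate using L'Hôpital or standard limits, then exponentiate.
  L = e^(10)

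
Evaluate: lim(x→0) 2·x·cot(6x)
This is a 0·∞ indeterminate form.

Rewrite 0·∞ as a quotient (0/0 or ∞/∞ form), then apply L'Hôpital's rule:
  lim(x→0) 2·x·cot(6x) = 1/3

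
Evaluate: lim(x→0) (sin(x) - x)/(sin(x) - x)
This is a 0/0 indeterminate form.

Apply L'Hôpital's rule: differentiate numerator and denominator separately.
  f(x) = -x + sin(x)   ⇒   f'(x) = cos(x) - 1
  g(x) = -x + sin(x)   ⇒   g'(x) = cos(x) - 1
  lim(x→0) f'(x)/g'(x) = lim(x→0) (cos(x) - 1)/(cos(x) - 1)
  = 1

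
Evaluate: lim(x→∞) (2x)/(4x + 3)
This is an ∞/∞ indeterminate form.

Apply L'Hôpital's rule: differentiate numerator and denominator separately.
  f(x) = 2·x   ⇒   f'(x) = 2
  g(x) = 4·x + 3   ⇒   g'(x) = 4
  lim(x→∞) f'(x)/g'(x) = lim(x→∞) (2)/(4)
  = 1/2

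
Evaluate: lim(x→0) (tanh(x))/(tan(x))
This is a 0/0 indeterminate form.

Apply L'Hôpital's rule: differentiate numerator and denominator separately.
  f(x) = tanh(x)   ⇒   f'(x) = 1 - tanh(x)^2
  g(x) = tan(x)   ⇒   g'(x) = tan(x)^2 + 1
  lim(x→0) f'(x)/g'(x) = lim(x→0) (1 - tanh(x)^2)/(tan(x)^2 + 1)
  = 1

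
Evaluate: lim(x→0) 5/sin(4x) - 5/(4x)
This is an ∞-∞ indeterminate form.

Combine fractions or rationalize to convert ∞-∞ to 0/0 form:
  lim(x→0) 5/sin(4x) - 5/(4x) = 0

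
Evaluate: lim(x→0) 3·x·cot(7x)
This is a 0·∞ indeterminate form.

Rewrite 0·∞ as a quotient (0/0 or ∞/∞ form), then apply L'Hôpital's rule:
  lim(x→0) 3·x·cot(7x) = 3/7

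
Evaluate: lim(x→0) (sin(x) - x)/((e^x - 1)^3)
This is a 0/0 indeterminate form.

Apply L'Hôpital's rule: differentiate numerator and denominator separately.
  f(x) = -x + sin(x)   ⇒   f'(x) = cos(x) - 1
  g(x) = (e^(x) - 1)^3   ⇒   g'(x) = 3·(e^(x) - 1)^2·e^(x)
  lim(x→0) f'(x)/g'(x) = lim(x→0) (cos(x) - 1)/(3·(e^(x) - 1)^2·e^(x))
  = -1/6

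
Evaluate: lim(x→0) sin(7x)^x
This is an exponential indeterminate form.

For exponential indeterminate forms, take the natural log:
  Let L = lim(x→0) sin(7x)^x
  Then ln(L) = lim(x→0) [exponent × ln(base)]
  Evaluate using L'Hôpital or standard limits, then exponentiate.
  L = 1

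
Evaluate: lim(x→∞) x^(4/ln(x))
This is an exponential indeterminate form.

For exponential indeterminate forms, take the natural log:
  Let L = lim(x→∞) x^(4/ln(x))
  Then ln(L) = lim(x→∞) [exponent × ln(base)]
  Evaluate using L'Hôpital or standard limits, then exponentiate.
  L = e^(4)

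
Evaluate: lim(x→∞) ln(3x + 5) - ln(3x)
This is an ∞-∞ indeterminate form.

Combine fractions or rationalize to convert ∞-∞ to 0/0 form:
  lim(x→∞) ln(3x + 5) - ln(3x) = 0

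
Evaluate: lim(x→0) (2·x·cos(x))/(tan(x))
This is a 0/0 indeterminate form.

Apply L'Hôpital's rule: differentiate numerator and denominator separately.
  f(x) = 2·x·cos(x)   ⇒   f'(x) = -2·x·sin(x) + 2·cos(x)
  g(x) = tan(x)   ⇒   g'(x) = tan(x)^2 + 1
  lim(x→0) f'(x)/g'(x) = lim(x→0) (-2·x·sin(x) + 2·cos(x))/(tan(x)^2 + 1)
  = 2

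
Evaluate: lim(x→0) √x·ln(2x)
This is a 0·∞ indeterminate form.

Rewrite 0·∞ as a quotient (0/0 or ∞/∞ form), then apply L'Hôpital's rule:
  lim(x→0) √x·ln(2x) = 0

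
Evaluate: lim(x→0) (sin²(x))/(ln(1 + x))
This is a 0/0 indeterminate form.

Apply L'Hôpital's rule: differentiate numerator and denominator separately.
  f(x) = sin(x)^2   ⇒   f'(x) = 2·sin(x)·cos(x)
  g(x) = ln(x + 1)   ⇒   g'(x) = 1/(x + 1)
  lim(x→0) f'(x)/g'(x) = lim(x→0) (2·sin(x)·cos(x))/(1/(x + 1))
  = 0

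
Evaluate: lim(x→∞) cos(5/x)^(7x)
This is an exponential indeterminate form.

For exponential indeterminate forms, take the natural log:
  Let L = lim(x→∞) cos(5/x)^(7x)
  Then ln(L) = lim(x→∞) [exponent × ln(base)]
  Evaluate using L'Hôpital or standard limits, then exponentiate.
  L = 1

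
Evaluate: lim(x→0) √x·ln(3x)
This is a 0·∞ indeterminate form.

Rewrite 0·∞ as a quotient (0/0 or ∞/∞ form), then apply L'Hôpital's rule:
  lim(x→0) √x·ln(3x) = 0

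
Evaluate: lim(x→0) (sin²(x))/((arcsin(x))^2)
This is a 0/0 indeterminate form.

Apply L'Hôpital's rule: differentiate numerator and denominator separately.
  f(x) = sin(x)^2   ⇒   f'(x) = 2·sin(x)·cos(x)
  g(x) = asin(x)^2   ⇒   g'(x) = 2·asin(x)/sqrt(1 - x^2)
  lim(x→0) f'(x)/g'(x) = lim(x→0) (2·sin(x)·cos(x))/(2·asin(x)/sqrt(1 - x^2))
  = 1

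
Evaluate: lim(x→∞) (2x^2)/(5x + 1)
This is an ∞/∞ indeterminate form.

Apply L'Hôpital's rule: differentiate numerator and denominator separately.
  f(x) = 2·x^2   ⇒   f'(x) = 4·x
  g(x) = 5·x + 1   ⇒   g'(x) = 5
  lim(x→∞) f'(x)/g'(x) = lim(x→∞) (4·x)/(5)
  = ∞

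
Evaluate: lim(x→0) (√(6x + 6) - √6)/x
This is a standard limit.

Factor or rationalize the expression:
  lim(x→0) (√(6x + 6) - √6)/x = sqrt(6)/2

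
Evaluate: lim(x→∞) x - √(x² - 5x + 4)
This is an ∞-∞ indeterminate form.

Combine fractions or rationalize to convert ∞-∞ to 0/0 form:
  lim(x→∞) x - √(x² - 5x + 4) = 5/2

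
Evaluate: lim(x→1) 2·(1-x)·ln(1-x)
This is a 0·∞ indeterminate form.

Rewrite 0·∞ as a quotient (0/0 or ∞/∞ form), then apply L'Hôpital's rule:
  lim(x→1) 2·(1-x)·ln(1-x) = 0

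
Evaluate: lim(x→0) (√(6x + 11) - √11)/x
This is a standard limit.

Factor or rationalize the expression:
  lim(x→0) (√(6x + 11) - √11)/x = 3·sqrt(11)/11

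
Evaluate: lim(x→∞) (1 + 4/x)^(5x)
This is an exponential indeterminate form.

For exponential indeterminate forms, take the natural log:
  Let L = lim(x→∞) (1 + 4/x)^(5x)
  Then ln(L) = lim(x→∞) [exponent × ln(base)]
  Evaluate using L'Hôpital or standard limits, then exponentiate.
  L = e^(20)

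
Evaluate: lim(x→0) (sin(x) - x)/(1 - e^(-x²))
This is a 0/0 indeterminate form.

Apply L'Hôpital's rule: differentiate numerator and denominator separately.
  f(x) = -x + sin(x)   ⇒   f'(x) = cos(x) - 1
  g(x) = 1 - e^(-x^2)   ⇒   g'(x) = 2·x·e^(-x^2)
  lim(x→0) f'(x)/g'(x) = lim(x→0) (cos(x) - 1)/(2·x·e^(-x^2))
  = 0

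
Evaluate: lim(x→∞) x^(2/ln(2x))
This is an exponential indeterminate form.

For exponential indeterminate forms, take the natural log:
  Let L = lim(x→∞) x^(2/ln(2x))
  Then ln(L) = lim(x→∞) [exponent × ln(base)]
  Evaluate using L'Hôpital or standard limits, then exponentiate.
  L = e²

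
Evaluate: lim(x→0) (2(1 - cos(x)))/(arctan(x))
This is a 0/0 indeterminate form.

Apply L'Hôpital's rule: differentiate numerator and denominator separately.
  f(x) = 2 - 2·cos(x)   ⇒   f'(x) = 2·sin(x)
  g(x) = atan(x)   ⇒   g'(x) = 1/(x^2 + 1)
  lim(x→0) f'(x)/g'(x) = lim(x→0) (2·sin(x))/(1/(x^2 + 1))
  = 0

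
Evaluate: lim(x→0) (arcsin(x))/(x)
This is a 0/0 indeterminate form.

Apply L'Hôpital's rule: differentiate numerator and denominator separately.
  f(x) = asin(x)   ⇒   f'(x) = 1/sqrt(1 - x^2)
  g(x) = x   ⇒   g'(x) = 1
  lim(x→0) f'(x)/g'(x) = lim(x→0) (1/sqrt(1 - x^2))/(1)
  = 1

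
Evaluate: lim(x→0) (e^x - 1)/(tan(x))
This is a 0/0 indeterminate form.

Apply L'Hôpital's rule: differentiate numerator and denominator separately.
  f(x) = e^(x) - 1   ⇒   f'(x) = e^(x)
  g(x) = tan(x)   ⇒   g'(x) = tan(x)^2 + 1
  lim(x→0) f'(x)/g'(x) = lim(x→0) (e^(x))/(tan(x)^2 + 1)
  = 1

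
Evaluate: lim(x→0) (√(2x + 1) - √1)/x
This is a standard limit.

Factor or rationalize the expression:
  lim(x→0) (√(2x + 1) - √1)/x = 1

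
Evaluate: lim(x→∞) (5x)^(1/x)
This is an exponential indeterminate form.

For exponential indeterminate forms, take the natural log:
  Let L = lim(x→∞) (5x)^(1/x)
  Then ln(L) = lim(x→∞) [exponent × ln(base)]
  Evaluate using L'Hôpital or standard limits, then exponentiate.
  L = 1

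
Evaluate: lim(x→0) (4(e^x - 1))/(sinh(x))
This is a 0/0 indeterminate form.

Apply L'Hôpital's rule: differentiate numerator and denominator separately.
  f(x) = 4·e^(x) - 4   ⇒   f'(x) = 4·e^(x)
  g(x) = sinh(x)   ⇒   g'(x) = cosh(x)
  lim(x→0) f'(x)/g'(x) = lim(x→0) (4·e^(x))/(cosh(x))
  = 4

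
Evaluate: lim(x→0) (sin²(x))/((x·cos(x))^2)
This is a 0/0 indeterminate form.

Apply L'Hôpital's rule: differentiate numerator and denominator separately.
  f(x) = sin(x)^2   ⇒   f'(x) = 2·sin(x)·cos(x)
  g(x) = x^2·cos(x)^2   ⇒   g'(x) = -2·x^2·sin(x)·cos(x) + 2·x·cos(x)^2
  lim(x→0) f'(x)/g'(x) = lim(x→0) (2·sin(x)·cos(x))/(-2·x^2·sin(x)·cos(x) + 2·x·cos(x)^2)
  = 1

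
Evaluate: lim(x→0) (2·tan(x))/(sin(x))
This is a 0/0 indeterminate form.

Apply L'Hôpital's rule: differentiate numerator and denominator separately.
  f(x) = 2·tan(x)   ⇒   f'(x) = 2·tan(x)^2 + 2
  g(x) = sin(x)   ⇒   g'(x) = cos(x)
  lim(x→0) f'(x)/g'(x) = lim(x→0) (2·tan(x)^2 + 2)/(cos(x))
  = 2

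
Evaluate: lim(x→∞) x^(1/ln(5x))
This is an exponential indeterminate form.

For exponential indeterminate forms, take the natural log:
  Let L = lim(x→∞) x^(1/ln(5x))
  Then ln(L) = lim(x→∞) [exponent × ln(base)]
  Evaluate using L'Hôpital or standard limits, then exponentiate.
  L = e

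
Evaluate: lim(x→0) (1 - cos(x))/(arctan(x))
This is a 0/0 indeterminate form.

Apply L'Hôpital's rule: differentiate numerator and denominator separately.
  f(x) = 1 - cos(x)   ⇒   f'(x) = sin(x)
  g(x) = atan(x)   ⇒   g'(x) = 1/(x^2 + 1)
  lim(x→0) f'(x)/g'(x) = lim(x→0) (sin(x))/(1/(x^2 + 1))
  = 0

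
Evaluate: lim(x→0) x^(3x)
This is an exponential indeterminate form.

For exponential indeterminate forms, take the natural log:
  Let L = lim(x→0) x^(3x)
  Then ln(L) = lim(x→0) [exponent × ln(base)]
  Evaluate using L'Hôpital or standard limits, then exponentiate.
  L = 1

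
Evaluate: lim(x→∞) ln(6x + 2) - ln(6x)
This is an ∞-∞ indeterminate form.

Combine fractions or rationalize to convert ∞-∞ to 0/0 form:
  lim(x→∞) ln(6x + 2) - ln(6x) = 0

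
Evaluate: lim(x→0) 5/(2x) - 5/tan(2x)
This is an ∞-∞ indeterminate form.

Combine fractions or rationalize to convert ∞-∞ to 0/0 form:
  lim(x→0) 5/(2x) - 5/tan(2x) = 0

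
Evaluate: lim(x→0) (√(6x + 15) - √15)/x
This is a standard limit.

Factor or rationalize the expression:
  lim(x→0) (√(6x + 15) - √15)/x = sqrt(15)/5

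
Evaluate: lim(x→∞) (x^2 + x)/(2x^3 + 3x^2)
This is an ∞/∞ indeterminate form.

Apply L'Hôpital's rule: differentiate numerator and denominator separately.
  f(x) = x^2 + x   ⇒   f'(x) = 2·x + 1
  g(x) = 2·x^3 + 3·x^2   ⇒   g'(x) = 6·x^2 + 6·x
  lim(x→∞) f'(x)/g'(x) = lim(x→∞) (2·x + 1)/(6·x^2 + 6·x)
  = 0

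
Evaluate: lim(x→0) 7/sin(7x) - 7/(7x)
This is an ∞-∞ indeterminate form.

Combine fractions or rationalize to convert ∞-∞ to 0/0 form:
  lim(x→0) 7/sin(7x) - 7/(7x) = 0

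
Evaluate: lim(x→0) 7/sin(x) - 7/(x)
This is an ∞-∞ indeterminate form.

Combine fractions or rationalize to convert ∞-∞ to 0/0 form:
  lim(x→0) 7/sin(x) - 7/(x) = 0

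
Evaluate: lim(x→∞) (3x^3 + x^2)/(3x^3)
This is an ∞/∞ indeterminate form.

Apply L'Hôpital's rule: differentiate numerator and denominator separately.
  f(x) = 3·x^3 + x^2   ⇒   f'(x) = 9·x^2 + 2·x
  g(x) = 3·x^3   ⇒   g'(x) = 9·x^2
  lim(x→∞) f'(x)/g'(x) = lim(x→∞) (9·x^2 + 2·x)/(9·x^2)
  = 1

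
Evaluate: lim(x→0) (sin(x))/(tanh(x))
This is a 0/0 indeterminate form.

Apply L'Hôpital's rule: differentiate numerator and denominator separately.
  f(x) = sin(x)   ⇒   f'(x) = cos(x)
  g(x) = tanh(x)   ⇒   g'(x) = 1 - tanh(x)^2
  lim(x→0) f'(x)/g'(x) = lim(x→0) (cos(x))/(1 - tanh(x)^2)
  = 1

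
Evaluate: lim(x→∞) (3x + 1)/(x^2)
This is an ∞/∞ indeterminate form.

Apply L'Hôpital's rule: differentiate numerator and denominator separately.
  f(x) = 3·x + 1   ⇒   f'(x) = 3
  g(x) = x^2   ⇒   g'(x) = 2·x
  lim(x→∞) f'(x)/g'(x) = lim(x→∞) (3)/(2·x)
  = 0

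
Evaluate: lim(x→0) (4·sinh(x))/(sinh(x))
This is a 0/0 indeterminate form.

Apply L'Hôpital's rule: differentiate numerator and denominator separately.
  f(x) = 4·sinh(x)   ⇒   f'(x) = 4·cosh(x)
  g(x) = sinh(x)   ⇒   g'(x) = cosh(x)
  lim(x→0) f'(x)/g'(x) = lim(x→0) (4·cosh(x))/(cosh(x))
  = 4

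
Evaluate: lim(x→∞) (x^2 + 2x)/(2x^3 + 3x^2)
This is an ∞/∞ indeterminate form.

Apply L'Hôpital's rule: differentiate numerator and denominator separately.
  f(x) = x^2 + 2·x   ⇒   f'(x) = 2·x + 2
  g(x) = 2·x^3 + 3·x^2   ⇒   g'(x) = 6·x^2 + 6·x
  lim(x→∞) f'(x)/g'(x) = lim(x→∞) (2·x + 2)/(6·x^2 + 6·x)
  = 0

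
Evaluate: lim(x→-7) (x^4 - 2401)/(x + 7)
This is a standard limit.

Factor or rationalize the expression:
  lim(x→-7) (x^4 - 2401)/(x + 7) = -1372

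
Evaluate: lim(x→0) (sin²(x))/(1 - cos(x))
This is a 0/0 indeterminate form.

Apply L'Hôpital's rule: differentiate numerator and denominator separately.
  f(x) = sin(x)^2   ⇒   f'(x) = 2·sin(x)·cos(x)
  g(x) = 1 - cos(x)   ⇒   g'(x) = sin(x)
  lim(x→0) f'(x)/g'(x) = lim(x→0) (2·sin(x)·cos(x))/(sin(x))
  = 2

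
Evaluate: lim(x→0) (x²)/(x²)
This is a 0/0 indeterminate form.

Apply L'Hôpital's rule: differentiate numerator and denominator separately.
  f(x) = x^2   ⇒   f'(x) = 2·x
  g(x) = x^2   ⇒   g'(x) = 2·x
  lim(x→0) f'(x)/g'(x) = lim(x→0) (2·x)/(2·x)
  = 1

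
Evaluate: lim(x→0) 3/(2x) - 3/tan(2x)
This is an ∞-∞ indeterminate form.

Combine fractions or rationalize to convert ∞-∞ to 0/0 form:
  lim(x→0) 3/(2x) - 3/tan(2x) = 0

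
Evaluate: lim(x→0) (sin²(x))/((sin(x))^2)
This is a 0/0 indeterminate form.

Apply L'Hôpital's rule: differentiate numerator and denominator separately.
  f(x) = sin(x)^2   ⇒   f'(x) = 2·sin(x)·cos(x)
  g(x) = sin(x)^2   ⇒   g'(x) = 2·sin(x)·cos(x)
  lim(x→0) f'(x)/g'(x) = lim(x→0) (2·sin(x)·cos(x))/(2·sin(x)·cos(x))
  = 1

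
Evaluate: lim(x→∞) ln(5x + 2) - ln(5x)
This is an ∞-∞ indeterminate form.

Combine fractions or rationalize to convert ∞-∞ to 0/0 form:
  lim(x→∞) ln(5x + 2) - ln(5x) = 0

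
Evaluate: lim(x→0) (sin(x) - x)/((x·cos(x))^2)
This is a 0/0 indeterminate form.

Apply L'Hôpital's rule: differentiate numerator and denominator separately.
  f(x) = -x + sin(x)   ⇒   f'(x) = cos(x) - 1
  g(x) = x^2·cos(x)^2   ⇒   g'(x) = -2·x^2·sin(x)·cos(x) + 2·x·cos(x)^2
  lim(x→0) f'(x)/g'(x) = lim(x→0) (cos(x) - 1)/(-2·x^2·sin(x)·cos(x) + 2·x·cos(x)^2)
  = 0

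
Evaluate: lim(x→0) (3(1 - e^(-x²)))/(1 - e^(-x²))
This is a 0/0 indeterminate form.

Apply L'Hôpital's rule: differentiate numerator and denominator separately.
  f(x) = 3 - 3·e^(-x^2)   ⇒   f'(x) = 6·x·e^(-x^2)
  g(x) = 1 - e^(-x^2)   ⇒   g'(x) = 2·x·e^(-x^2)
  lim(x→0) f'(x)/g'(x) = lim(x→0) (6·x·e^(-x^2))/(2·x·e^(-x^2))
  = 3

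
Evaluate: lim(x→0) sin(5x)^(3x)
This is an exponential indeterminate form.

For exponential indeterminate forms, take the natural log:
  Let L = lim(x→0) sin(5x)^(3x)
  Then ln(L) = lim(x→0) [exponent × ln(base)]
  Evaluate using L'Hôpital or standard limits, then exponentiate.
  L = 1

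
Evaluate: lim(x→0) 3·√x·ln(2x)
This is a 0·∞ indeterminate form.

Rewrite 0·∞ as a quotient (0/0 or ∞/∞ form), then apply L'Hôpital's rule:
  lim(x→0) 3·√x·ln(2x) = 0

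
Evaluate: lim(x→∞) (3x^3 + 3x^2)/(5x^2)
This is an ∞/∞ indeterminate form.

Apply L'Hôpital's rule: differentiate numerator and denominator separately.
  f(x) = 3·x^3 + 3·x^2   ⇒   f'(x) = 9·x^2 + 6·x
  g(x) = 5·x^2   ⇒   g'(x) = 10·x
  lim(x→∞) f'(x)/g'(x) = lim(x→∞) (9·x^2 + 6·x)/(10·x)
  = ∞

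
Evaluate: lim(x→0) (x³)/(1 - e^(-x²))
This is a 0/0 indeterminate form.

Apply L'Hôpital's rule: differentiate numerator and denominator separately.
  f(x) = x^3   ⇒   f'(x) = 3·x^2
  g(x) = 1 - e^(-x^2)   ⇒   g'(x) = 2·x·e^(-x^2)
  lim(x→0) f'(x)/g'(x) = lim(x→0) (3·x^2)/(2·x·e^(-x^2))
  = 0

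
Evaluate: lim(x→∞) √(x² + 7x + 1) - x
This is an ∞-∞ indeterminate form.

Combine fractions or rationalize to convert ∞-∞ to 0/0 form:
  lim(x→∞) √(x² + 7x + 1) - x = 7/2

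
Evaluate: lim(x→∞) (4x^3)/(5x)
This is an ∞/∞ indeterminate form.

Apply L'Hôpital's rule: differentiate numerator and denominator separately.
  f(x) = 4·x^3   ⇒   f'(x) = 12·x^2
  g(x) = 5·x   ⇒   g'(x) = 5
  lim(x→∞) f'(x)/g'(x) = lim(x→∞) (12·x^2)/(5)
  = ∞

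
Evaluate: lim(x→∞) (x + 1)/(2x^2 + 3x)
This is an ∞/∞ indeterminate form.

Apply L'Hôpital's rule: differentiate numerator and denominator separately.
  f(x) = x + 1   ⇒   f'(x) = 1
  g(x) = 2·x^2 + 3·x   ⇒   g'(x) = 4·x + 3
  lim(x→∞) f'(x)/g'(x) = lim(x→∞) (1)/(4·x + 3)
  = 0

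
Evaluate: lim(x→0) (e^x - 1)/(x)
This is a 0/0 indeterminate form.

Apply L'Hôpital's rule: differentiate numerator and denominator separately.
  f(x) = e^(x) - 1   ⇒   f'(x) = e^(x)
  g(x) = x   ⇒   g'(x) = 1
  lim(x→0) f'(x)/g'(x) = lim(x→0) (e^(x))/(1)
  = 1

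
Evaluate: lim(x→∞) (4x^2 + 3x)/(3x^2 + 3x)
This is an ∞/∞ indeterminate form.

Apply L'Hôpital's rule: differentiate numerator and denominator separately.
  f(x) = 4·x^2 + 3·x   ⇒   f'(x) = 8·x + 3
  g(x) = 3·x^2 + 3·x   ⇒   g'(x) = 6·x + 3
  lim(x→∞) f'(x)/g'(x) = lim(x→∞) (8·x + 3)/(6·x + 3)
  = 4/3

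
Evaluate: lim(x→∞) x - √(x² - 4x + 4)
This is an ∞-∞ indeterminate form.

Combine fractions or rationalize to convert ∞-∞ to 0/0 form:
  lim(x→∞) x - √(x² - 4x + 4) = 2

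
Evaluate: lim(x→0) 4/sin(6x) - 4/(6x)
This is an ∞-∞ indeterminate form.

Combine fractions or rationalize to convert ∞-∞ to 0/0 form:
  lim(x→0) 4/sin(6x) - 4/(6x) = 0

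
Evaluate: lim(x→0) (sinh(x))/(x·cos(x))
This is a 0/0 indeterminate form.

Apply L'Hôpital's rule: differentiate numerator and denominator separately.
  f(x) = sinh(x)   ⇒   f'(x) = cosh(x)
  g(x) = x·cos(x)   ⇒   g'(x) = -x·sin(x) + cos(x)
  lim(x→0) f'(x)/g'(x) = lim(x→0) (cosh(x))/(-x·sin(x) + cos(x))
  = 1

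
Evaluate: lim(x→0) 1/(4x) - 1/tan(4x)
This is an ∞-∞ indeterminate form.

Combine fractions or rationalize to convert ∞-∞ to 0/0 form:
  lim(x→0) 1/(4x) - 1/tan(4x) = 0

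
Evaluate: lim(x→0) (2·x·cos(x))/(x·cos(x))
This is a 0/0 indeterminate form.

Apply L'Hôpital's rule: differentiate numerator and denominator separately.
  f(x) = 2·x·cos(x)   ⇒   f'(x) = -2·x·sin(x) + 2·cos(x)
  g(x) = x·cos(x)   ⇒   g'(x) = -x·sin(x) + cos(x)
  lim(x→0) f'(x)/g'(x) = lim(x→0) (-2·x·sin(x) + 2·cos(x))/(-x·sin(x) + cos(x))
  = 2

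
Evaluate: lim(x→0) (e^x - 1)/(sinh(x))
This is a 0/0 indeterminate form.

Apply L'Hôpital's rule: differentiate numerator and denominator separately.
  f(x) = e^(x) - 1   ⇒   f'(x) = e^(x)
  g(x) = sinh(x)   ⇒   g'(x) = cosh(x)
  lim(x→0) f'(x)/g'(x) = lim(x→0) (e^(x))/(cosh(x))
  = 1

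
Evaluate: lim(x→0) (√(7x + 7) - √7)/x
This is a standard limit.

Factor or rationalize the expression:
  lim(x→0) (√(7x + 7) - √7)/x = sqrt(7)/2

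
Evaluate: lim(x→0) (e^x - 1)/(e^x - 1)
This is a 0/0 indeterminate form.

Apply L'Hôpital's rule: differentiate numerator and denominator separately.
  f(x) = e^(x) - 1   ⇒   f'(x) = e^(x)
  g(x) = e^(x) - 1   ⇒   g'(x) = e^(x)
  lim(x→0) f'(x)/g'(x) = lim(x→0) (e^(x))/(e^(x))
  = 1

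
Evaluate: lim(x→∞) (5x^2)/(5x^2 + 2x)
This is an ∞/∞ indeterminate form.

Apply L'Hôpital's rule: differentiate numerator and denominator separately.
  f(x) = 5·x^2   ⇒   f'(x) = 10·x
  g(x) = 5·x^2 + 2·x   ⇒   g'(x) = 10·x + 2
  lim(x→∞) f'(x)/g'(x) = lim(x→∞) (10·x)/(10·x + 2)
  = 1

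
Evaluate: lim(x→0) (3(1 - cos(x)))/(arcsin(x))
This is a 0/0 indeterminate form.

Apply L'Hôpital's rule: differentiate numerator and denominator separately.
  f(x) = 3 - 3·cos(x)   ⇒   f'(x) = 3·sin(x)
  g(x) = asin(x)   ⇒   g'(x) = 1/sqrt(1 - x^2)
  lim(x→0) f'(x)/g'(x) = lim(x→0) (3·sin(x))/(1/sqrt(1 - x^2))
  = 0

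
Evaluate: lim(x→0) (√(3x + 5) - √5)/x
This is a standard limit.

Factor or rationalize the expression:
  lim(x→0) (√(3x + 5) - √5)/x = 3·sqrt(5)/10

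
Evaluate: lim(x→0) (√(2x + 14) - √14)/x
This is a standard limit.

Factor or rationalize the expression:
  lim(x→0) (√(2x + 14) - √14)/x = sqrt(14)/14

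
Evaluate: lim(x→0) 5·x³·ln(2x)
This is a 0·∞ indeterminate form.

Rewrite 0·∞ as a quotient (0/0 or ∞/∞ form), then apply L'Hôpital's rule:
  lim(x→0) 5·x³·ln(2x) = 0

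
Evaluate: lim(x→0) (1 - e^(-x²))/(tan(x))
This is a 0/0 indeterminate form.

Apply L'Hôpital's rule: differentiate numerator and denominator separately.
  f(x) = 1 - e^(-x^2)   ⇒   f'(x) = 2·x·e^(-x^2)
  g(x) = tan(x)   ⇒   g'(x) = tan(x)^2 + 1
  lim(x→0) f'(x)/g'(x) = lim(x→0) (2·x·e^(-x^2))/(tan(x)^2 + 1)
  = 0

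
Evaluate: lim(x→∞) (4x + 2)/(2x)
This is an ∞/∞ indeterminate form.

Apply L'Hôpital's rule: differentiate numerator and denominator separately.
  f(x) = 4·x + 2   ⇒   f'(x) = 4
  g(x) = 2·x   ⇒   g'(x) = 2
  lim(x→∞) f'(x)/g'(x) = lim(x→∞) (4)/(2)
  = 2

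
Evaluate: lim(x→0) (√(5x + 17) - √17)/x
This is a standard limit.

Factor or rationalize the expression:
  lim(x→0) (√(5x + 17) - √17)/x = 5·sqrt(17)/34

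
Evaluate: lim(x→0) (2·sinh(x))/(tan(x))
This is a 0/0 indeterminate form.

Apply L'Hôpital's rule: differentiate numerator and denominator separately.
  f(x) = 2·sinh(x)   ⇒   f'(x) = 2·cosh(x)
  g(x) = tan(x)   ⇒   g'(x) = tan(x)^2 + 1
  lim(x→0) f'(x)/g'(x) = lim(x→0) (2·cosh(x))/(tan(x)^2 + 1)
  = 2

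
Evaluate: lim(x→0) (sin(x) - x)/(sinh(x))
This is a 0/0 indeterminate form.

Apply L'Hôpital's rule: differentiate numerator and denominator separately.
  f(x) = -x + sin(x)   ⇒   f'(x) = cos(x) - 1
  g(x) = sinh(x)   ⇒   g'(x) = cosh(x)
  lim(x→0) f'(x)/g'(x) = lim(x→0) (cos(x) - 1)/(cosh(x))
  = 0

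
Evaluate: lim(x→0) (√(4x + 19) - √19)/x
This is a standard limit.

Factor or rationalize the expression:
  lim(x→0) (√(4x + 19) - √19)/x = 2·sqrt(19)/19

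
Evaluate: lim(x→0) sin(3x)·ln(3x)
This is a 0·∞ indeterminate form.

Rewrite 0·∞ as a quotient (0/0 or ∞/∞ form), then apply L'Hôpital's rule:
  lim(x→0) sin(3x)·ln(3x) = 0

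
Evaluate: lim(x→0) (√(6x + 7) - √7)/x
This is a standard limit.

Factor or rationalize the expression:
  lim(x→0) (√(6x + 7) - √7)/x = 3·sqrt(7)/7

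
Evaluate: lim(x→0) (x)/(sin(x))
This is a 0/0 indeterminate form.

Apply L'Hôpital's rule: differentiate numerator and denominator separately.
  f(x) = x   ⇒   f'(x) = 1
  g(x) = sin(x)   ⇒   g'(x) = cos(x)
  lim(x→0) f'(x)/g'(x) = lim(x→0) (1)/(cos(x))
  = 1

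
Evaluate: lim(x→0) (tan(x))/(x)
This is a 0/0 indeterminate form.

Apply L'Hôpital's rule: differentiate numerator and denominator separately.
  f(x) = tan(x)   ⇒   f'(x) = tan(x)^2 + 1
  g(x) = x   ⇒   g'(x) = 1
  lim(x→0) f'(x)/g'(x) = lim(x→0) (tan(x)^2 + 1)/(1)
  = 1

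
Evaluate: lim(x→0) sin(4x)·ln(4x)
This is a 0·∞ indeterminate form.

Rewrite 0·∞ as a quotient (0/0 or ∞/∞ form), then apply L'Hôpital's rule:
  lim(x→0) sin(4x)·ln(4x) = 0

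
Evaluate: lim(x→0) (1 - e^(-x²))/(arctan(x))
This is a 0/0 indeterminate form.

Apply L'Hôpital's rule: differentiate numerator and denominator separately.
  f(x) = 1 - e^(-x^2)   ⇒   f'(x) = 2·x·e^(-x^2)
  g(x) = atan(x)   ⇒   g'(x) = 1/(x^2 + 1)
  lim(x→0) f'(x)/g'(x) = lim(x→0) (2·x·e^(-x^2))/(1/(x^2 + 1))
  = 0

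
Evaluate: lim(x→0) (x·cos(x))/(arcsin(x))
This is a 0/0 indeterminate form.

Apply L'Hôpital's rule: differentiate numerator and denominator separately.
  f(x) = x·cos(x)   ⇒   f'(x) = -x·sin(x) + cos(x)
  g(x) = asin(x)   ⇒   g'(x) = 1/sqrt(1 - x^2)
  lim(x→0) f'(x)/g'(x) = lim(x→0) (-x·sin(x) + cos(x))/(1/sqrt(1 - x^2))
  = 1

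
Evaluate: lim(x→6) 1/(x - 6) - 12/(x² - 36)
This is an ∞-∞ indeterminate form.

Combine fractions or rationalize to convert ∞-∞ to 0/0 form:
  lim(x→6) 1/(x - 6) - 12/(x² - 36) = 1/12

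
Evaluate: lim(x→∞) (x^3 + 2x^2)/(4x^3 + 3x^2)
This is an ∞/∞ indeterminate form.

Apply L'Hôpital's rule: differentiate numerator and denominator separately.
  f(x) = x^3 + 2·x^2   ⇒   f'(x) = 3·x^2 + 4·x
  g(x) = 4·x^3 + 3·x^2   ⇒   g'(x) = 12·x^2 + 6·x
  lim(x→∞) f'(x)/g'(x) = lim(x→∞) (3·x^2 + 4·x)/(12·x^2 + 6·x)
  = 1/4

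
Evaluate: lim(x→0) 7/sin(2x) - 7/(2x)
This is an ∞-∞ indeterminate form.

Combine fractions or rationalize to convert ∞-∞ to 0/0 form:
  lim(x→0) 7/sin(2x) - 7/(2x) = 0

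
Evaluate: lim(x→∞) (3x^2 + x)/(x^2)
This is an ∞/∞ indeterminate form.

Apply L'Hôpital's rule: differentiate numerator and denominator separately.
  f(x) = 3·x^2 + x   ⇒   f'(x) = 6·x + 1
  g(x) = x^2   ⇒   g'(x) = 2·x
  lim(x→∞) f'(x)/g'(x) = lim(x→∞) (6·x + 1)/(2·x)
  = 3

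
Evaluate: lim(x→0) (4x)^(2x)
This is an exponential indeterminate form.

For exponential indeterminate forms, take the natural log:
  Let L = lim(x→0) (4x)^(2x)
  Then ln(L) = lim(x→0) [exponent × ln(base)]
  Evaluate using L'Hôpital or standard limits, then exponentiate.
  L = 1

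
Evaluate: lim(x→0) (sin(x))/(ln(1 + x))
This is a 0/0 indeterminate form.

Apply L'Hôpital's rule: differentiate numerator and denominator separately.
  f(x) = sin(x)   ⇒   f'(x) = cos(x)
  g(x) = ln(x + 1)   ⇒   g'(x) = 1/(x + 1)
  lim(x→0) f'(x)/g'(x) = lim(x→0) (cos(x))/(1/(x + 1))
  = 1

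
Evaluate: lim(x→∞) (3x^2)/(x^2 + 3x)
This is an ∞/∞ indeterminate form.

Apply L'Hôpital's rule: differentiate numerator and denominator separately.
  f(x) = 3·x^2   ⇒   f'(x) = 6·x
  g(x) = x^2 + 3·x   ⇒   g'(x) = 2·x + 3
  lim(x→∞) f'(x)/g'(x) = lim(x→∞) (6·x)/(2·x + 3)
  = 3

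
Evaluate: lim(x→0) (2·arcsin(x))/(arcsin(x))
This is a 0/0 indeterminate form.

Apply L'Hôpital's rule: differentiate numerator and denominator separately.
  f(x) = 2·asin(x)   ⇒   f'(x) = 2/sqrt(1 - x^2)
  g(x) = asin(x)   ⇒   g'(x) = 1/sqrt(1 - x^2)
  lim(x→0) f'(x)/g'(x) = lim(x→0) (2/sqrt(1 - x^2))/(1/sqrt(1 - x^2))
  = 2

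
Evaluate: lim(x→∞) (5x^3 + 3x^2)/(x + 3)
This is an ∞/∞ indeterminate form.

Apply L'Hôpital's rule: differentiate numerator and denominator separately.
  f(x) = 5·x^3 + 3·x^2   ⇒   f'(x) = 15·x^2 + 6·x
  g(x) = x + 3   ⇒   g'(x) = 1
  lim(x→∞) f'(x)/g'(x) = lim(x→∞) (15·x^2 + 6·x)/(1)
  = ∞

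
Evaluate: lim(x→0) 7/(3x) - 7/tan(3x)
This is an ∞-∞ indeterminate form.

Combine fractions or rationalize to convert ∞-∞ to 0/0 form:
  lim(x→0) 7/(3x) - 7/tan(3x) = 0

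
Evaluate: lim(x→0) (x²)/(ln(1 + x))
This is a 0/0 indeterminate form.

Apply L'Hôpital's rule: differentiate numerator and denominator separately.
  f(x) = x^2   ⇒   f'(x) = 2·x
  g(x) = ln(x + 1)   ⇒   g'(x) = 1/(x + 1)
  lim(x→0) f'(x)/g'(x) = lim(x→0) (2·x)/(1/(x + 1))
  = 0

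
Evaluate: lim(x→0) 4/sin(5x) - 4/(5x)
This is an ∞-∞ indeterminate form.

Combine fractions or rationalize to convert ∞-∞ to 0/0 form:
  lim(x→0) 4/sin(5x) - 4/(5x) = 0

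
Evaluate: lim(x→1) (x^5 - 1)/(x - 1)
This is a standard limit.

Factor or rationalize the expression:
  lim(x→1) (x^5 - 1)/(x - 1) = 5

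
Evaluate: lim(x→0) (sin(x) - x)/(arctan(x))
This is a 0/0 indeterminate form.

Apply L'Hôpital's rule: differentiate numerator and denominator separately.
  f(x) = -x + sin(x)   ⇒   f'(x) = cos(x) - 1
  g(x) = atan(x)   ⇒   g'(x) = 1/(x^2 + 1)
  lim(x→0) f'(x)/g'(x) = lim(x→0) (cos(x) - 1)/(1/(x^2 + 1))
  = 0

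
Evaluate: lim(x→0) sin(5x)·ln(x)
This is a 0·∞ indeterminate form.

Rewrite 0·∞ as a quotient (0/0 or ∞/∞ form), then apply L'Hôpital's rule:
  lim(x→0) sin(5x)·ln(x) = 0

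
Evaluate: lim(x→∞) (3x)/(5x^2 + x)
This is an ∞/∞ indeterminate form.

Apply L'Hôpital's rule: differentiate numerator and denominator separately.
  f(x) = 3·x   ⇒   f'(x) = 3
  g(x) = 5·x^2 + x   ⇒   g'(x) = 10·x + 1
  lim(x→∞) f'(x)/g'(x) = lim(x→∞) (3)/(10·x + 1)
  = 0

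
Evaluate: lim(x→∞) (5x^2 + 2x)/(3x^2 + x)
This is an ∞/∞ indeterminate form.

Apply L'Hôpital's rule: differentiate numerator and denominator separately.
  f(x) = 5·x^2 + 2·x   ⇒   f'(x) = 10·x + 2
  g(x) = 3·x^2 + x   ⇒   g'(x) = 6·x + 1
  lim(x→∞) f'(x)/g'(x) = lim(x→∞) (10·x + 2)/(6·x + 1)
  = 5/3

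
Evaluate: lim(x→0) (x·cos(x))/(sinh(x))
This is a 0/0 indeterminate form.

Apply L'Hôpital's rule: differentiate numerator and denominator separately.
  f(x) = x·cos(x)   ⇒   f'(x) = -x·sin(x) + cos(x)
  g(x) = sinh(x)   ⇒   g'(x) = cosh(x)
  lim(x→0) f'(x)/g'(x) = lim(x→0) (-x·sin(x) + cos(x))/(cosh(x))
  = 1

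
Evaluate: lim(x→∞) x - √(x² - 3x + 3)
This is an ∞-∞ indeterminate form.

Combine fractions or rationalize to convert ∞-∞ to 0/0 form:
  lim(x→∞) x - √(x² - 3x + 3) = 3/2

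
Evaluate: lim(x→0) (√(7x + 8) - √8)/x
This is a standard limit.

Factor or rationalize the expression:
  lim(x→0) (√(7x + 8) - √8)/x = 7·sqrt(2)/8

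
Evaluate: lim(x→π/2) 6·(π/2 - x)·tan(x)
This is a 0·∞ indeterminate form.

Rewrite 0·∞ as a quotient (0/0 or ∞/∞ form), then apply L'Hôpital's rule:
  lim(x→π/2) 6·(π/2 - x)·tan(x) = 6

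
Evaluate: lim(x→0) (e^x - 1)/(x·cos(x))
This is a 0/0 indeterminate form.

Apply L'Hôpital's rule: differentiate numerator and denominator separately.
  f(x) = e^(x) - 1   ⇒   f'(x) = e^(x)
  g(x) = x·cos(x)   ⇒   g'(x) = -x·sin(x) + cos(x)
  lim(x→0) f'(x)/g'(x) = lim(x→0) (e^(x))/(-x·sin(x) + cos(x))
  = 1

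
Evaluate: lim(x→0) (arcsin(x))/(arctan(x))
This is a 0/0 indeterminate form.

Apply L'Hôpital's rule: differentiate numerator and denominator separately.
  f(x) = asin(x)   ⇒   f'(x) = 1/sqrt(1 - x^2)
  g(x) = atan(x)   ⇒   g'(x) = 1/(x^2 + 1)
  lim(x→0) f'(x)/g'(x) = lim(x→0) (1/sqrt(1 - x^2))/(1/(x^2 + 1))
  = 1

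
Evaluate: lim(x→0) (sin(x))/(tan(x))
This is a 0/0 indeterminate form.

Apply L'Hôpital's rule: differentiate numerator and denominator separately.
  f(x) = sin(x)   ⇒   f'(x) = cos(x)
  g(x) = tan(x)   ⇒   g'(x) = tan(x)^2 + 1
  lim(x→0) f'(x)/g'(x) = lim(x→0) (cos(x))/(tan(x)^2 + 1)
  = 1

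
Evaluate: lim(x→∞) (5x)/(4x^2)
This is an ∞/∞ indeterminate form.

Apply L'Hôpital's rule: differentiate numerator and denominator separately.
  f(x) = 5·x   ⇒   f'(x) = 5
  g(x) = 4·x^2   ⇒   g'(x) = 8·x
  lim(x→∞) f'(x)/g'(x) = lim(x→∞) (5)/(8·x)
  = 0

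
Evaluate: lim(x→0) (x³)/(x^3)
This is a 0/0 indeterminate form.

Apply L'Hôpital's rule: differentiate numerator and denominator separately.
  f(x) = x^3   ⇒   f'(x) = 3·x^2
  g(x) = x^3   ⇒   g'(x) = 3·x^2
  lim(x→0) f'(x)/g'(x) = lim(x→0) (3·x^2)/(3·x^2)
  = 1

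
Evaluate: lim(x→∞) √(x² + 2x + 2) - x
This is an ∞-∞ indeterminate form.

Combine fractions or rationalize to convert ∞-∞ to 0/0 form:
  lim(x→∞) √(x² + 2x + 2) - x = 1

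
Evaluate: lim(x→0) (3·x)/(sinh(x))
This is a 0/0 indeterminate form.

Apply L'Hôpital's rule: differentiate numerator and denominator separately.
  f(x) = 3·x   ⇒   f'(x) = 3
  g(x) = sinh(x)   ⇒   g'(x) = cosh(x)
  lim(x→0) f'(x)/g'(x) = lim(x→0) (3)/(cosh(x))
  = 3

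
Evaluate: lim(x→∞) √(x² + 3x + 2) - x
This is an ∞-∞ indeterminate form.

Combine fractions or rationalize to convert ∞-∞ to 0/0 form:
  lim(x→∞) √(x² + 3x + 2) - x = 3/2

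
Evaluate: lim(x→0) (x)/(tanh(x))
This is a 0/0 indeterminate form.

Apply L'Hôpital's rule: differentiate numerator and denominator separately.
  f(x) = x   ⇒   f'(x) = 1
  g(x) = tanh(x)   ⇒   g'(x) = 1 - tanh(x)^2
  lim(x→0) f'(x)/g'(x) = lim(x→0) (1)/(1 - tanh(x)^2)
  = 1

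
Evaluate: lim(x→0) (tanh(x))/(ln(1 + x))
This is a 0/0 indeterminate form.

Apply L'Hôpital's rule: differentiate numerator and denominator separately.
  f(x) = tanh(x)   ⇒   f'(x) = 1 - tanh(x)^2
  g(x) = ln(x + 1)   ⇒   g'(x) = 1/(x + 1)
  lim(x→0) f'(x)/g'(x) = lim(x→0) (1 - tanh(x)^2)/(1/(x + 1))
  = 1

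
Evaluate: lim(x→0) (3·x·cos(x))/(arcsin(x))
This is a 0/0 indeterminate form.

Apply L'Hôpital's rule: differentiate numerator and denominator separately.
  f(x) = 3·x·cos(x)   ⇒   f'(x) = -3·x·sin(x) + 3·cos(x)
  g(x) = asin(x)   ⇒   g'(x) = 1/sqrt(1 - x^2)
  lim(x→0) f'(x)/g'(x) = lim(x→0) (-3·x·sin(x) + 3·cos(x))/(1/sqrt(1 - x^2))
  = 3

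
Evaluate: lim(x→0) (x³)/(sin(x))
This is a 0/0 indeterminate form.

Apply L'Hôpital's rule: differentiate numerator and denominator separately.
  f(x) = x^3   ⇒   f'(x) = 3·x^2
  g(x) = sin(x)   ⇒   g'(x) = cos(x)
  lim(x→0) f'(x)/g'(x) = lim(x→0) (3·x^2)/(cos(x))
  = 0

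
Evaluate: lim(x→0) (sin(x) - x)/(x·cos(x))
This is a 0/0 indeterminate form.

Apply L'Hôpital's rule: differentiate numerator and denominator separately.
  f(x) = -x + sin(x)   ⇒   f'(x) = cos(x) - 1
  g(x) = x·cos(x)   ⇒   g'(x) = -x·sin(x) + cos(x)
  lim(x→0) f'(x)/g'(x) = lim(x→0) (cos(x) - 1)/(-x·sin(x) + cos(x))
  = 0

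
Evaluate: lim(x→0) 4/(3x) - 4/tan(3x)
This is an ∞-∞ indeterminate form.

Combine fractions or rationalize to convert ∞-∞ to 0/0 form:
  lim(x→0) 4/(3x) - 4/tan(3x) = 0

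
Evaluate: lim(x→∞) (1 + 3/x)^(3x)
This is an exponential indeterminate form.

For exponential indeterminate forms, take the natural log:
  Let L = lim(x→∞) (1 + 3/x)^(3x)
  Then ln(L) = lim(x→∞) [exponent × ln(base)]
  Evaluate using L'Hôpital or standard limits, then exponentiate.
  L = e^(9)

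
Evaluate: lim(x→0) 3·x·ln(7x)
This is a 0·∞ indeterminate form.

Rewrite 0·∞ as a quotient (0/0 or ∞/∞ form), then apply L'Hôpital's rule:
  lim(x→0) 3·x·ln(7x) = 0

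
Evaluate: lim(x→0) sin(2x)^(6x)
This is an exponential indeterminate form.

For exponential indeterminate forms, take the natural log:
  Let L = lim(x→0) sin(2x)^(6x)
  Then ln(L) = lim(x→0) [exponent × ln(base)]
  Evaluate using L'Hôpital or standard limits, then exponentiate.
  L = 1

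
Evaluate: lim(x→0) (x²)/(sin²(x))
This is a 0/0 indeterminate form.

Apply L'Hôpital's rule: differentiate numerator and denominator separately.
  f(x) = x^2   ⇒   f'(x) = 2·x
  g(x) = sin(x)^2   ⇒   g'(x) = 2·sin(x)·cos(x)
  lim(x→0) f'(x)/g'(x) = lim(x→0) (2·x)/(2·sin(x)·cos(x))
  = 1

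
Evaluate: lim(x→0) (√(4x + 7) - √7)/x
This is a standard limit.

Factor or rationalize the expression:
  lim(x→0) (√(4x + 7) - √7)/x = 2·sqrt(7)/7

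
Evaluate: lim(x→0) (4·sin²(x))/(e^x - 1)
This is a 0/0 indeterminate form.

Apply L'Hôpital's rule: differentiate numerator and denominator separately.
  f(x) = 4·sin(x)^2   ⇒   f'(x) = 8·sin(x)·cos(x)
  g(x) = e^(x) - 1   ⇒   g'(x) = e^(x)
  lim(x→0) f'(x)/g'(x) = lim(x→0) (8·sin(x)·cos(x))/(e^(x))
  = 0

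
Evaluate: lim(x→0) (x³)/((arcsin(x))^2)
This is a 0/0 indeterminate form.

Apply L'Hôpital's rule: differentiate numerator and denominator separately.
  f(x) = x^3   ⇒   f'(x) = 3·x^2
  g(x) = asin(x)^2   ⇒   g'(x) = 2·asin(x)/sqrt(1 - x^2)
  lim(x→0) f'(x)/g'(x) = lim(x→0) (3·x^2)/(2·asin(x)/sqrt(1 - x^2))
  = 0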